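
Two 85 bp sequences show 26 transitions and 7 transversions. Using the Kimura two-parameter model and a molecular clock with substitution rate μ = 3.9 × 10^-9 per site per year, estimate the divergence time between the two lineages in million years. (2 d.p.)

P = 26/85 ≈ 0.305882 and Q = 7/85 ≈ 0.082353.
Under the Kimura two-parameter model, d = −½ ln(1 − 2P − Q) − ¼ ln(1 − 2Q).
1 − 2P − Q = 0.305883, giving −½ ln(0.305883) = 0.592276.
1 − 2Q = 0.835294, giving −¼ ln(0.835294) = 0.044993.
d = 0.592276 + 0.044993 = 0.637269.
Under a molecular clock d = 2μt, so t = d/(2μ) = 0.637269 / (2 × 3.9 × 10^-9) = 81.70 million years.

81.70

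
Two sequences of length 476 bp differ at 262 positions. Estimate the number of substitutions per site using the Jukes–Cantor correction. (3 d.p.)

p = 262/476 ≈ 0.55042.
d = −(3/4) ln(1 − 4p/3) = −0.75 ln(1 − 0.733893) = −0.75 ln(0.266107)
  = −0.75 × (-1.323857) = 0.992893 substitutions/site.

0.993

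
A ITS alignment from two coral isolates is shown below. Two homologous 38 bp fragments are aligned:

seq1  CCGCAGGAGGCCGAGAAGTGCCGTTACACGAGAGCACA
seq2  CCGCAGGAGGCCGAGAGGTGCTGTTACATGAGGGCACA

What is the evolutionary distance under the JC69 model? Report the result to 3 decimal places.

0.113

The sequences differ at 4 of 38 sites (17, 22, 29, 33), so p = 4/38 ≈ 0.105263.
d = −(3/4) ln(1 − 4p/3) = −0.75 ln(1 − 0.140351) = −0.75 ln(0.859649)
  = −0.75 × (-0.151231) = 0.113423 substitutions/site.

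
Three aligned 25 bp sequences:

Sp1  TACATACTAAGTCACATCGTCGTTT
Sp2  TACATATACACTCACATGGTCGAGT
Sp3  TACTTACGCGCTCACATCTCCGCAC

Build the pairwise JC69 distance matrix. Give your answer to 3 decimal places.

d(Sp1,Sp2) = 0.351, d(Sp1,Sp3) = 0.572, d(Sp2,Sp3) = 0.572

Sp1–Sp2: 7/25 sites differ → p = 0.28, d = −0.75 ln(1 − 0.373333) = 0.350505 ≈ 0.351.
Sp1–Sp3: 10/25 sites differ → p = 0.4, d = −0.75 ln(1 − 0.533333) = 0.571605 ≈ 0.572.
Sp2–Sp3: 10/25 sites differ → p = 0.4, d = −0.75 ln(1 − 0.533333) = 0.571605 ≈ 0.572.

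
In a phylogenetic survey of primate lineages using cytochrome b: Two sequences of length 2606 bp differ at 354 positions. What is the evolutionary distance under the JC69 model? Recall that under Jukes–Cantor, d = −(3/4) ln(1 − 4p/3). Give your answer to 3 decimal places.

0.150

p = 354/2606 ≈ 0.13584.
d = −(3/4) ln(1 − 4p/3) = −0.75 ln(1 − 0.18112) = −0.75 ln(0.81888)
  = −0.75 × (-0.199818) = 0.149864 substitutions/site.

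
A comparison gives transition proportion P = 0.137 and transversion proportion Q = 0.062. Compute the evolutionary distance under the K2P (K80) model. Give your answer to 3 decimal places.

Under the Kimura two-parameter model, d = −½ ln(1 − 2P − Q) − ¼ ln(1 − 2Q).
1 − 2P − Q = 0.664, giving −½ ln(0.664) = 0.204737.
1 − 2Q = 0.876, giving −¼ ln(0.876) = 0.033097.
d = 0.204737 + 0.033097 = 0.237834.

0.238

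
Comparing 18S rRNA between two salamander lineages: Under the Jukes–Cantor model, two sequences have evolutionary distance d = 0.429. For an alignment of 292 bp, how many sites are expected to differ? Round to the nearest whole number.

95

Invert JC69: p = (3/4)(1 − e^(−4d/3)) = 0.75 × (1 − e^(-0.572)) = 0.75 × (1 − 0.564396) = 0.326703.
Expected differing sites = pL ≈ 0.326703 × 292 = 95.397276 ≈ 95.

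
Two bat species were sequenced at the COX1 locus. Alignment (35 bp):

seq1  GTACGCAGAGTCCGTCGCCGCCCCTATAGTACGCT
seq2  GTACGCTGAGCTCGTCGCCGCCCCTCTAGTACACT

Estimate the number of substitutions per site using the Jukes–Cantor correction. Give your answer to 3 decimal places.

0.158

The sequences differ at 5 of 35 sites (7, 11, 12, 26, 33), so p = 5/35 ≈ 0.142857.
d = −(3/4) ln(1 − 4p/3) = −0.75 ln(1 − 0.190476) = −0.75 ln(0.809524)
  = −0.75 × (-0.211309) = 0.158482 substitutions/site.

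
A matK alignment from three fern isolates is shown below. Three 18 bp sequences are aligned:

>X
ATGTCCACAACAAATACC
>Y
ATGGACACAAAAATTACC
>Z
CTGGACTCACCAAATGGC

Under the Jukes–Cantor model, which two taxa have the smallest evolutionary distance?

X–Y: 4/18 differ, p = 0.222, d = 0.264.
X–Z: 7/18 differ, p = 0.389, d = 0.548.
Y–Z: 7/18 differ, p = 0.389, d = 0.548.
The smallest distance is between X and Y.

X and Y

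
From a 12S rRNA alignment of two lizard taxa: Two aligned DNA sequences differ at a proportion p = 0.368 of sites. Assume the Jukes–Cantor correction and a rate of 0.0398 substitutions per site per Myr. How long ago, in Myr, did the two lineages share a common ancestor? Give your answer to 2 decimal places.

6.36

d = −(3/4) ln(1 − 4p/3) = −0.75 ln(1 − 0.490667) = −0.75 ln(0.509333)
  = −0.75 × (-0.674653) = 0.505990 substitutions/site.
Under a molecular clock d = 2μt, so t = d/(2μ) = 0.505990 / (2 × 0.0398) = 6.36 Myr.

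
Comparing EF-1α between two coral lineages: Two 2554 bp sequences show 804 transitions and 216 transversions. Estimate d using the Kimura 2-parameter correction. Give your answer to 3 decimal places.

0.673

P = 804/2554 ≈ 0.3148 and Q = 216/2554 ≈ 0.084573.
Under the Kimura two-parameter model, d = −½ ln(1 − 2P − Q) − ¼ ln(1 − 2Q).
1 − 2P − Q = 0.285827, giving −½ ln(0.285827) = 0.626184.
1 − 2Q = 0.830854, giving −¼ ln(0.830854) = 0.046325.
d = 0.626184 + 0.046325 = 0.672509.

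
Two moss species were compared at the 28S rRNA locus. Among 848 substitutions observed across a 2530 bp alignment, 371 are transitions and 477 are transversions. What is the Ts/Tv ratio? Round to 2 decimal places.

R = 371/477 = 0.777777… ≈ 0.78 (to 2 d.p.).

0.78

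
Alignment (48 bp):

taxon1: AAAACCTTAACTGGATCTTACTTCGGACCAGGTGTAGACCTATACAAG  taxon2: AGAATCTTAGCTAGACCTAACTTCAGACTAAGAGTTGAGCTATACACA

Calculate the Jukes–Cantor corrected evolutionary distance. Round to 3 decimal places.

0.369

The sequences differ at 14 of 48 sites, so p = 14/48 ≈ 0.291667.
d = −(3/4) ln(1 − 4p/3) = −0.75 ln(1 − 0.388889) = −0.75 ln(0.611111)
  = −0.75 × (-0.492477) = 0.369358 substitutions/site.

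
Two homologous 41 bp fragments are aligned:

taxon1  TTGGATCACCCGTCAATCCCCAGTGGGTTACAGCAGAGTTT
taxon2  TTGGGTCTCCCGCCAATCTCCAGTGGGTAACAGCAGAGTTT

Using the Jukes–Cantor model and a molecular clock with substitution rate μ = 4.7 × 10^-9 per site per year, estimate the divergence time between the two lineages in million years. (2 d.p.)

The sequences differ at 5 of 41 sites (5, 8, 13, 19, 29), so p = 5/41 ≈ 0.121951.
d = −(3/4) ln(1 − 4p/3) = −0.75 ln(1 − 0.162601) = −0.75 ln(0.837399)
  = −0.75 × (-0.177455) = 0.133091 substitutions/site.
Under a molecular clock d = 2μt, so t = d/(2μ) = 0.133091 / (2 × 4.7 × 10^-9) = 14.16 million years.

14.16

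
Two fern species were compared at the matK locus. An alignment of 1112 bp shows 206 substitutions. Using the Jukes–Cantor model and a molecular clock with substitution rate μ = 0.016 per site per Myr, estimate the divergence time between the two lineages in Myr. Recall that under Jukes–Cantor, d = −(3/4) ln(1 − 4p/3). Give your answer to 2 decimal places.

6.65

p = 206/1112 ≈ 0.185252.
d = −(3/4) ln(1 − 4p/3) = −0.75 ln(1 − 0.247003) = −0.75 ln(0.752997)
  = −0.75 × (-0.283694) = 0.212771 substitutions/site.
Under a molecular clock d = 2μt, so t = d/(2μ) = 0.212771 / (2 × 0.016) = 6.65 Myr.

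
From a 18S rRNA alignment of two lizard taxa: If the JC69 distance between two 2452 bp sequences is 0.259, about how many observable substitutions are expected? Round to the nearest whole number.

537

Invert JC69: p = (3/4)(1 − e^(−4d/3)) = 0.75 × (1 − e^(-0.345333)) = 0.75 × (1 − 0.707985) = 0.219011.
Expected differing sites = pL ≈ 0.219011 × 2452 = 537.014972 ≈ 537.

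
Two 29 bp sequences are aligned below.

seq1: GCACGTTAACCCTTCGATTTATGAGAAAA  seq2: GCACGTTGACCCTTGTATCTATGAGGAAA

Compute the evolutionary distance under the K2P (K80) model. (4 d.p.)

Of 29 sites, 3 differences are transitions and 2 are transversions, so P = 3/29 ≈ 0.103448 and Q = 2/29 ≈ 0.068966.
Under the Kimura two-parameter model, d = −½ ln(1 − 2P − Q) − ¼ ln(1 − 2Q).
1 − 2P − Q = 0.724138, giving −½ ln(0.724138) = 0.161387.
1 − 2Q = 0.862068, giving −¼ ln(0.862068) = 0.037105.
d = 0.161387 + 0.037105 = 0.198492.

0.1985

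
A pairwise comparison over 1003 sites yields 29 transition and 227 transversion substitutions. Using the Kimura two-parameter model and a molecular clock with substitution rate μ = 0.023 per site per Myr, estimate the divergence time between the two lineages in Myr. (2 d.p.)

6.91

P = 29/1003 ≈ 0.028913 and Q = 227/1003 ≈ 0.226321.
Under the Kimura two-parameter model, d = −½ ln(1 − 2P − Q) − ¼ ln(1 − 2Q).
1 − 2P − Q = 0.715853, giving −½ ln(0.715853) = 0.167140.
1 − 2Q = 0.547358, giving −¼ ln(0.547358) = 0.150663.
d = 0.167140 + 0.150663 = 0.317803.
Under a molecular clock d = 2μt, so t = d/(2μ) = 0.317803 / (2 × 0.023) = 6.91 Myr.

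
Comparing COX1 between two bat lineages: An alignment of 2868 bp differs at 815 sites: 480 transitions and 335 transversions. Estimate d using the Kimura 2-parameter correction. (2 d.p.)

0.37

P = 480/2868 ≈ 0.167364 and Q = 335/2868 ≈ 0.116806.
Under the Kimura two-parameter model, d = −½ ln(1 − 2P − Q) − ¼ ln(1 − 2Q).
1 − 2P − Q = 0.548466, giving −½ ln(0.548466) = 0.300315.
1 − 2Q = 0.766388, giving −¼ ln(0.766388) = 0.066517.
d = 0.300315 + 0.066517 = 0.366832.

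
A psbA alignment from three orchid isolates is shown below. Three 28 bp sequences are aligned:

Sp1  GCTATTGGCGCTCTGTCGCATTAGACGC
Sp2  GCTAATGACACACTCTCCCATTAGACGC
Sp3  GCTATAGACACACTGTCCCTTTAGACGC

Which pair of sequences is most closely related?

Sp1–Sp2: 6/28 differ, p = 0.214, d = 0.252.
Sp1–Sp3: 6/28 differ, p = 0.214, d = 0.252.
Sp2–Sp3: 4/28 differ, p = 0.143, d = 0.158.
The smallest distance is between Sp2 and Sp3.

Sp2 and Sp3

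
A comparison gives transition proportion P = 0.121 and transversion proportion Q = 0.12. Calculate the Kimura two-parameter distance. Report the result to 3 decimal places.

0.293

Under the Kimura two-parameter model, d = −½ ln(1 − 2P − Q) − ¼ ln(1 − 2Q).
1 − 2P − Q = 0.638, giving −½ ln(0.638) = 0.224708.
1 − 2Q = 0.76, giving −¼ ln(0.76) = 0.068609.
d = 0.224708 + 0.068609 = 0.293317.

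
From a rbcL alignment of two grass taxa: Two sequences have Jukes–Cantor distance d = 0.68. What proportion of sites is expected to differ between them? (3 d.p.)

0.447

p = (3/4)(1 − e^(−4d/3)) = 0.75 × (1 − e^(-0.906667)) = 0.75 × (1 − 0.403868) = 0.447099.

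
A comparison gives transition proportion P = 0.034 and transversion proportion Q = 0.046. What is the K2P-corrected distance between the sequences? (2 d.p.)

Under the Kimura two-parameter model, d = −½ ln(1 − 2P − Q) − ¼ ln(1 − 2Q).
1 − 2P − Q = 0.886, giving −½ ln(0.886) = 0.060519.
1 − 2Q = 0.908, giving −¼ ln(0.908) = 0.024128.
d = 0.060519 + 0.024128 = 0.084647.

0.08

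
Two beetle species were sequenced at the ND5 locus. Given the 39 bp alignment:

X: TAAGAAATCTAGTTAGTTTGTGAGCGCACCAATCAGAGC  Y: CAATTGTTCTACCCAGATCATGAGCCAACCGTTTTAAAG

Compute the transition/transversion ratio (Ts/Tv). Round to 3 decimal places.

1.000

Transitions are A↔G and C↔T; transversions are all other mismatches.
Transitions: 10. Transversions: 10.
R = 10/10 = 1.000.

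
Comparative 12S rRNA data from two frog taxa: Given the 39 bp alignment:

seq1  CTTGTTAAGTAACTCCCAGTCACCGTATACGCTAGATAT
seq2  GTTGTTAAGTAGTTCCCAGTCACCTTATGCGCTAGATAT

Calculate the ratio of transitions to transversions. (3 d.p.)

Transitions are A↔G and C↔T; transversions are all other mismatches.
Transitions: 3. Transversions: 2.
R = 3/2 = 1.500.

1.500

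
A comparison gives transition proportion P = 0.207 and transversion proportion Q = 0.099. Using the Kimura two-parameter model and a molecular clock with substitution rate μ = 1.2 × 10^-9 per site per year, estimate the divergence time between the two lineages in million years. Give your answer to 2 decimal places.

172.88

Under the Kimura two-parameter model, d = −½ ln(1 − 2P − Q) − ¼ ln(1 − 2Q).
1 − 2P − Q = 0.487, giving −½ ln(0.487) = 0.359746.
1 − 2Q = 0.802, giving −¼ ln(0.802) = 0.055162.
d = 0.359746 + 0.055162 = 0.414908.
Under a molecular clock d = 2μt, so t = d/(2μ) = 0.414908 / (2 × 1.2 × 10^-9) = 172.88 million years.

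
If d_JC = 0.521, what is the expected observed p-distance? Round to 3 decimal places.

p = (3/4)(1 − e^(−4d/3)) = 0.75 × (1 − e^(-0.694667)) = 0.75 × (1 − 0.499241) = 0.375569.

0.376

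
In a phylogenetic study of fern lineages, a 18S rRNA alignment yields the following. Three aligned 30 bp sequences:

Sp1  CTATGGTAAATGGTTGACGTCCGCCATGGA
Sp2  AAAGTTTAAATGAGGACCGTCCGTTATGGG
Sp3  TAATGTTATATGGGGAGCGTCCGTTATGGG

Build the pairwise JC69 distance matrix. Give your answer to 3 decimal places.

d(Sp1,Sp2) = 0.647, d(Sp1,Sp3) = 0.503, d(Sp2,Sp3) = 0.233

Sp1–Sp2: 13/30 sites differ → p ≈ 0.433333, d = −0.75 ln(1 − 0.577777) = 0.646666 ≈ 0.647.
Sp1–Sp3: 11/30 sites differ → p ≈ 0.366667, d = −0.75 ln(1 − 0.488889) = 0.503376 ≈ 0.503.
Sp2–Sp3: 6/30 sites differ → p = 0.2, d = −0.75 ln(1 − 0.266667) = 0.232617 ≈ 0.233.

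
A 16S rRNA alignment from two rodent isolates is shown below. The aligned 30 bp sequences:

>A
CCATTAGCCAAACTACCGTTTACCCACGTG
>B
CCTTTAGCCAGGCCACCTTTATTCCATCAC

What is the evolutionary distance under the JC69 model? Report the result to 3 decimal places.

The sequences differ at 12 of 30 sites, so p = 12/30 = 0.4.
d = −(3/4) ln(1 − 4p/3) = −0.75 ln(1 − 0.533333) = −0.75 ln(0.466667)
  = −0.75 × (-0.762139) = 0.571604 substitutions/site.

0.572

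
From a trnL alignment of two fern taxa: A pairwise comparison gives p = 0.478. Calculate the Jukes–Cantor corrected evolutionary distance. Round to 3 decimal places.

0.761

d = −(3/4) ln(1 − 4p/3) = −0.75 ln(1 − 0.637333) = −0.75 ln(0.362667)
  = −0.75 × (-1.014270) = 0.760703 substitutions/site.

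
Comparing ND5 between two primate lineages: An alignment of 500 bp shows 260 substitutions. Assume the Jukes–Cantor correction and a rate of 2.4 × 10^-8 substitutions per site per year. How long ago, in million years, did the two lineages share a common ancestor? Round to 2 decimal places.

p = 260/500 = 0.52.
d = −(3/4) ln(1 − 4p/3) = −0.75 ln(1 − 0.693333) = −0.75 ln(0.306667)
  = −0.75 × (-1.181993) = 0.886495 substitutions/site.
Under a molecular clock d = 2μt, so t = d/(2μ) = 0.886495 / (2 × 2.4 × 10^-8) = 18.47 million years.

18.47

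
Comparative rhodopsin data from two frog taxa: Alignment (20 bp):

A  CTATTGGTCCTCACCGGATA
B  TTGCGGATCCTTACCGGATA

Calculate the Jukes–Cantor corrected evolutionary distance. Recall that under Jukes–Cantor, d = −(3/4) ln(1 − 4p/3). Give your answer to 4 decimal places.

0.3831

The sequences differ at 6 of 20 sites (1, 3, 4, 5, 7, 12), so p = 6/20 = 0.3.
d = −(3/4) ln(1 − 4p/3) = −0.75 ln(1 − 0.4) = −0.75 ln(0.6)
  = −0.75 × (-0.510826) = 0.383120 substitutions/site.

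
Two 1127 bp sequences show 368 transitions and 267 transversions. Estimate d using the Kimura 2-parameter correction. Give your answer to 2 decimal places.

1.26

P = 368/1127 ≈ 0.326531 and Q = 267/1127 ≈ 0.236912.
Under the Kimura two-parameter model, d = −½ ln(1 − 2P − Q) − ¼ ln(1 − 2Q).
1 − 2P − Q = 0.110026, giving −½ ln(0.110026) = 1.103519.
1 − 2Q = 0.526176, giving −¼ ln(0.526176) = 0.160530.
d = 1.103519 + 0.160530 = 1.264049.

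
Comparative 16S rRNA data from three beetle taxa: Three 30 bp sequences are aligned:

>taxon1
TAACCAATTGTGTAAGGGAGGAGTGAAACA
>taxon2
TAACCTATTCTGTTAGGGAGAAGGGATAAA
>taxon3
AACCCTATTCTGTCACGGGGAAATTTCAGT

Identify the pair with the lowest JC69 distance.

taxon1–taxon2: 7/30 differ, p = 0.233, d = 0.280.
taxon1–taxon3: 14/30 differ, p = 0.467, d = 0.730.
taxon2–taxon3: 12/30 differ, p = 0.400, d = 0.572.
The smallest distance is between taxon1 and taxon2.

taxon1 and taxon2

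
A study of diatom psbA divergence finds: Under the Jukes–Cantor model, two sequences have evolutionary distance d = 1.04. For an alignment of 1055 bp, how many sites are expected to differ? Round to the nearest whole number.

594

Invert JC69: p = (3/4)(1 − e^(−4d/3)) = 0.75 × (1 − e^(-1.386667)) = 0.75 × (1 − 0.249907) = 0.562570.
Expected differing sites = pL ≈ 0.562570 × 1055 = 593.51135 ≈ 594.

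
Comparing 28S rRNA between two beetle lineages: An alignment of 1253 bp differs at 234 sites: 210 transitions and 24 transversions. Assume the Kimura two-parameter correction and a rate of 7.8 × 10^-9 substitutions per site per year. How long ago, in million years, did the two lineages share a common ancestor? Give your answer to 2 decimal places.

P = 210/1253 ≈ 0.167598 and Q = 24/1253 ≈ 0.019154.
Under the Kimura two-parameter model, d = −½ ln(1 − 2P − Q) − ¼ ln(1 − 2Q).
1 − 2P − Q = 0.64565, giving −½ ln(0.64565) = 0.218749.
1 − 2Q = 0.961692, giving −¼ ln(0.961692) = 0.009765.
d = 0.218749 + 0.009765 = 0.228514.
Under a molecular clock d = 2μt, so t = d/(2μ) = 0.228514 / (2 × 7.8 × 10^-9) = 14.65 million years.

14.65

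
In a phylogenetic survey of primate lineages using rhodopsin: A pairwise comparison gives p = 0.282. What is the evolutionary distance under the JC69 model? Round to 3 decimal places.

d = −(3/4) ln(1 − 4p/3) = −0.75 ln(1 − 0.376) = −0.75 ln(0.624)
  = −0.75 × (-0.471605) = 0.353704 substitutions/site.

0.354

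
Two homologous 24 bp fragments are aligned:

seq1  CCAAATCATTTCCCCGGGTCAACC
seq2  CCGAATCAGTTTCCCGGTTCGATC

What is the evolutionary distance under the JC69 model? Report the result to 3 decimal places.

0.304

The sequences differ at 6 of 24 sites (3, 9, 12, 18, 21, 23), so p = 6/24 = 0.25.
d = −(3/4) ln(1 − 4p/3) = −0.75 ln(1 − 0.333333) = −0.75 ln(0.666667)
  = −0.75 × (-0.405465) = 0.304099 substitutions/site.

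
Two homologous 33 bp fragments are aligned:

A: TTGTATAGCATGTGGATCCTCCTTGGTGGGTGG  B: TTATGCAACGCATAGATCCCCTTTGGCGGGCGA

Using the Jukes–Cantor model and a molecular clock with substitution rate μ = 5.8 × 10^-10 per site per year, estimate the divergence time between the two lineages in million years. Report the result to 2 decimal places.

The sequences differ at 13 of 33 sites, so p = 13/33 ≈ 0.393939.
d = −(3/4) ln(1 − 4p/3) = −0.75 ln(1 − 0.525252) = −0.75 ln(0.474748)
  = −0.75 × (-0.744971) = 0.558728 substitutions/site.
Under a molecular clock d = 2μt, so t = d/(2μ) = 0.558728 / (2 × 5.8 × 10^-10) = 481.66 million years.

481.66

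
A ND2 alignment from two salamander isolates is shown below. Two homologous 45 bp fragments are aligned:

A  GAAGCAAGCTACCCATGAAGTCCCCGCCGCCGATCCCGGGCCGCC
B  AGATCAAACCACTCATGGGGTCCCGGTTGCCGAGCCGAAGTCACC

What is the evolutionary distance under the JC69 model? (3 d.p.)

0.525

The sequences differ at 17 of 45 sites, so p = 17/45 ≈ 0.377778.
d = −(3/4) ln(1 − 4p/3) = −0.75 ln(1 − 0.503704) = −0.75 ln(0.496296)
  = −0.75 × (-0.700583) = 0.525437 substitutions/site.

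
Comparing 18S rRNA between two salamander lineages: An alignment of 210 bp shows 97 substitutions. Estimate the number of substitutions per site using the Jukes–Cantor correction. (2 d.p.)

p = 97/210 ≈ 0.461905.
d = −(3/4) ln(1 − 4p/3) = −0.75 ln(1 − 0.615873) = −0.75 ln(0.384127)
  = −0.75 × (-0.956782) = 0.717587 substitutions/site.

0.72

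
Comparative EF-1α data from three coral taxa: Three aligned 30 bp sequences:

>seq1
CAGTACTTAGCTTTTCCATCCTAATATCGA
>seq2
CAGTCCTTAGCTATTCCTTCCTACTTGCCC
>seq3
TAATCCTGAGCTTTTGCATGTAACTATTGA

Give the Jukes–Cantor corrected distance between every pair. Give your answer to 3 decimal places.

d(seq1,seq2) = 0.330, d(seq1,seq3) = 0.441, d(seq2,seq3) = 0.730

seq1–seq2: 8/30 sites differ → p ≈ 0.266667, d = −0.75 ln(1 − 0.355556) = 0.329526 ≈ 0.330.
seq1–seq3: 10/30 sites differ → p ≈ 0.333333, d = −0.75 ln(1 − 0.444444) = 0.440839 ≈ 0.441.
seq2–seq3: 14/30 sites differ → p ≈ 0.466667, d = −0.75 ln(1 − 0.622223) = 0.730088 ≈ 0.730.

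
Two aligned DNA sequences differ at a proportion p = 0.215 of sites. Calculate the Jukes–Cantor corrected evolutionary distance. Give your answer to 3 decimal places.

d = −(3/4) ln(1 − 4p/3) = −0.75 ln(1 − 0.286667) = −0.75 ln(0.713333)
  = −0.75 × (-0.337807) = 0.253355 substitutions/site.

0.253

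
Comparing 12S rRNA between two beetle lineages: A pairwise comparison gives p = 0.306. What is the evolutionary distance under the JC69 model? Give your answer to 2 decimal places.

d = −(3/4) ln(1 − 4p/3) = −0.75 ln(1 − 0.408) = −0.75 ln(0.592)
  = −0.75 × (-0.524249) = 0.393187 substitutions/site.

0.39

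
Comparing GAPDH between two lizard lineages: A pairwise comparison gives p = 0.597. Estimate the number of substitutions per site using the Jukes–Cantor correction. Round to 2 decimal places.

d = −(3/4) ln(1 − 4p/3) = −0.75 ln(1 − 0.796) = −0.75 ln(0.204)
  = −0.75 × (-1.589635) = 1.192226 substitutions/site.

1.19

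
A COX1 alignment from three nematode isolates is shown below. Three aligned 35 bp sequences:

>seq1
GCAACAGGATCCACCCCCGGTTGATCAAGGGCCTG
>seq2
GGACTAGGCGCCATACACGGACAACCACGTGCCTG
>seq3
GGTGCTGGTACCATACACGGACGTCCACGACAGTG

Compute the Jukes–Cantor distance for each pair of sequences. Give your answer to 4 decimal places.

seq1–seq2: 14/35 sites differ → p = 0.4, d = −0.75 ln(1 − 0.533333) = 0.571605 ≈ 0.5716.
seq1–seq3: 18/35 sites differ → p ≈ 0.514286, d = −0.75 ln(1 − 0.685715) = 0.868091 ≈ 0.8681.
seq2–seq3: 12/35 sites differ → p ≈ 0.342857, d = −0.75 ln(1 − 0.457143) = 0.458182 ≈ 0.4582.

d(seq1,seq2) = 0.5716, d(seq1,seq3) = 0.8681, d(seq2,seq3) = 0.4582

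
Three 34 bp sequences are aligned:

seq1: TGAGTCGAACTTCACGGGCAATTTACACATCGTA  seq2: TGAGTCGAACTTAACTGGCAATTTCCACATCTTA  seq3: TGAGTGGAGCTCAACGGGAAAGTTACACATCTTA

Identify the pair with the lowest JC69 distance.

seq1 and seq2

seq1–seq2: 4/34 differ, p = 0.118, d = 0.128.
seq1–seq3: 7/34 differ, p = 0.206, d = 0.241.
seq2–seq3: 7/34 differ, p = 0.206, d = 0.241.
The smallest distance is between seq1 and seq2.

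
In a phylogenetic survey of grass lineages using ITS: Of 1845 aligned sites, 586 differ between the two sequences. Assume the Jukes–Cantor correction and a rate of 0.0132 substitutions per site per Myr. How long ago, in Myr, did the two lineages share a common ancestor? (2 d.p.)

p = 586/1845 ≈ 0.317615.
d = −(3/4) ln(1 − 4p/3) = −0.75 ln(1 − 0.423487) = −0.75 ln(0.576513)
  = −0.75 × (-0.550757) = 0.413068 substitutions/site.
Under a molecular clock d = 2μt, so t = d/(2μ) = 0.413068 / (2 × 0.0132) = 15.65 Myr.

15.65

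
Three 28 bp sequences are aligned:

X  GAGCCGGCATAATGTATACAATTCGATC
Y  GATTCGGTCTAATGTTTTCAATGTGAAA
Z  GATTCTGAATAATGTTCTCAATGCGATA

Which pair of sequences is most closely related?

X–Y: 10/28 differ, p = 0.357, d = 0.485.
X–Z: 9/28 differ, p = 0.321, d = 0.420.
Y–Z: 6/28 differ, p = 0.214, d = 0.252.
The smallest distance is between Y and Z.

Y and Z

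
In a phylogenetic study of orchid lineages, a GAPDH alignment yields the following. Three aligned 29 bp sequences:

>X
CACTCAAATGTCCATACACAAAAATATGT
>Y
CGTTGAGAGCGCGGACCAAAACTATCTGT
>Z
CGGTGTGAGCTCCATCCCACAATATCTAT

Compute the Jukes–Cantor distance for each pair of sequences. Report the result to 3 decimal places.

X–Y: 15/29 sites differ → p ≈ 0.517241, d = −0.75 ln(1 − 0.689655) = 0.877553 ≈ 0.878.
X–Z: 14/29 sites differ → p ≈ 0.482759, d = −0.75 ln(1 − 0.643679) = 0.773942 ≈ 0.774.
Y–Z: 10/29 sites differ → p ≈ 0.344828, d = −0.75 ln(1 − 0.459771) = 0.461822 ≈ 0.462.

d(X,Y) = 0.878, d(X,Z) = 0.774, d(Y,Z) = 0.462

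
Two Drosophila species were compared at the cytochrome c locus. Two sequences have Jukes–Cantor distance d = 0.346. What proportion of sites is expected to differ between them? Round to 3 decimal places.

p = (3/4)(1 − e^(−4d/3)) = 0.75 × (1 − e^(-0.461333)) = 0.75 × (1 − 0.630443) = 0.277168.

0.277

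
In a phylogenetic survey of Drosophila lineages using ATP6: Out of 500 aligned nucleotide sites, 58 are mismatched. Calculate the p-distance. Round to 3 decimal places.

p = 58/500 = 0.116.

0.116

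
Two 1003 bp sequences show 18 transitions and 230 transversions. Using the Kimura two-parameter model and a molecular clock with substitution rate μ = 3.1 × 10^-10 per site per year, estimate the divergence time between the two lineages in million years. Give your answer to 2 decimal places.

495.95

P = 18/1003 ≈ 0.017946 and Q = 230/1003 ≈ 0.229312.
Under the Kimura two-parameter model, d = −½ ln(1 − 2P − Q) − ¼ ln(1 − 2Q).
1 − 2P − Q = 0.734796, giving −½ ln(0.734796) = 0.154081.
1 − 2Q = 0.541376, giving −¼ ln(0.541376) = 0.153410.
d = 0.154081 + 0.153410 = 0.307491.
Under a molecular clock d = 2μt, so t = d/(2μ) = 0.307491 / (2 × 3.1 × 10^-10) = 495.95 million years.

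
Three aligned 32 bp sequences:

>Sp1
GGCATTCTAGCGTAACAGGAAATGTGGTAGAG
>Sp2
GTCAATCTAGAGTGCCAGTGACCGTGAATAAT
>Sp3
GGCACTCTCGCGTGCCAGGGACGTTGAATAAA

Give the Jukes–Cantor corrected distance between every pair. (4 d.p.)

Sp1–Sp2: 14/32 sites differ → p = 0.4375, d = −0.75 ln(1 − 0.583333) = 0.656601 ≈ 0.6566.
Sp1–Sp3: 13/32 sites differ → p = 0.40625, d = −0.75 ln(1 − 0.541667) = 0.585119 ≈ 0.5851.
Sp2–Sp3: 8/32 sites differ → p = 0.25, d = −0.75 ln(1 − 0.333333) = 0.304098 ≈ 0.3041.

d(Sp1,Sp2) = 0.6566, d(Sp1,Sp3) = 0.5851, d(Sp2,Sp3) = 0.3041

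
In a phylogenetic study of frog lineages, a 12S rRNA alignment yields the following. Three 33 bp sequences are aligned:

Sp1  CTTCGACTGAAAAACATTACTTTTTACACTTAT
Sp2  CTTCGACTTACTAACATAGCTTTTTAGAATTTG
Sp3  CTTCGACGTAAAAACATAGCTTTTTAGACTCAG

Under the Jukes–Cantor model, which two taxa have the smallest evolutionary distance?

Sp1–Sp2: 9/33 differ, p = 0.273, d = 0.339.
Sp1–Sp3: 7/33 differ, p = 0.212, d = 0.249.
Sp2–Sp3: 6/33 differ, p = 0.182, d = 0.208.
The smallest distance is between Sp2 and Sp3.

Sp2 and Sp3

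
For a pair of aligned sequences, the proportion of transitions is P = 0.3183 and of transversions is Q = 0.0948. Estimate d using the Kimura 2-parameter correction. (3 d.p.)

0.710

Under the Kimura two-parameter model, d = −½ ln(1 − 2P − Q) − ¼ ln(1 − 2Q).
1 − 2P − Q = 0.2686, giving −½ ln(0.2686) = 0.657266.
1 − 2Q = 0.8104, giving −¼ ln(0.8104) = 0.052557.
d = 0.657266 + 0.052557 = 0.709823.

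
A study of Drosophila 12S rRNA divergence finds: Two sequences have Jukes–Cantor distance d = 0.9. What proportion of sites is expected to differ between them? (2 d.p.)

0.52

p = (3/4)(1 − e^(−4d/3)) = 0.75 × (1 − e^(-1.2)) = 0.75 × (1 − 0.301194) = 0.524105.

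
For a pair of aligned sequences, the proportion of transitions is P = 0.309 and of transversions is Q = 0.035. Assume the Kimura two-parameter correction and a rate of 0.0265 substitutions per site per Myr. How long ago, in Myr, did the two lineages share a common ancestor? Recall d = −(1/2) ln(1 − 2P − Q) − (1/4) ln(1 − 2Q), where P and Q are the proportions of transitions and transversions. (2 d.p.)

Under the Kimura two-parameter model, d = −½ ln(1 − 2P − Q) − ¼ ln(1 − 2Q).
1 − 2P − Q = 0.347, giving −½ ln(0.347) = 0.529215.
1 − 2Q = 0.93, giving −¼ ln(0.93) = 0.018143.
d = 0.529215 + 0.018143 = 0.547358.
Under a molecular clock d = 2μt, so t = d/(2μ) = 0.547358 / (2 × 0.0265) = 10.33 Myr.

10.33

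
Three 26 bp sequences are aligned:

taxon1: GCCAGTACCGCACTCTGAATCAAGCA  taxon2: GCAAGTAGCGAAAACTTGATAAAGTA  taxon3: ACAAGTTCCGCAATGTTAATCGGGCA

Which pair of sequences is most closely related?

taxon1–taxon2: 9/26 differ, p = 0.346, d = 0.464.
taxon1–taxon3: 8/26 differ, p = 0.308, d = 0.396.
taxon2–taxon3: 11/26 differ, p = 0.423, d = 0.623.
The smallest distance is between taxon1 and taxon3.

taxon1 and taxon3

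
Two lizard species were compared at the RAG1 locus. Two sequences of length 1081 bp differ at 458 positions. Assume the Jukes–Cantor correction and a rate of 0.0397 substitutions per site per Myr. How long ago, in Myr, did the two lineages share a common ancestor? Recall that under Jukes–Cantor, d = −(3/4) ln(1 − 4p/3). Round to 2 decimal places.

7.86

p = 458/1081 ≈ 0.423682.
d = −(3/4) ln(1 − 4p/3) = −0.75 ln(1 − 0.564909) = −0.75 ln(0.435091)
  = −0.75 × (-0.832200) = 0.624150 substitutions/site.
Under a molecular clock d = 2μt, so t = d/(2μ) = 0.624150 / (2 × 0.0397) = 7.86 Myr.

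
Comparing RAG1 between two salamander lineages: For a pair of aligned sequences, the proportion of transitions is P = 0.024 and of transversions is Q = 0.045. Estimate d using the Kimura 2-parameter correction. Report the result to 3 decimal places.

0.072

Under the Kimura two-parameter model, d = −½ ln(1 − 2P − Q) − ¼ ln(1 − 2Q).
1 − 2P − Q = 0.907, giving −½ ln(0.907) = 0.048806.
1 − 2Q = 0.91, giving −¼ ln(0.91) = 0.023578.
d = 0.048806 + 0.023578 = 0.072384.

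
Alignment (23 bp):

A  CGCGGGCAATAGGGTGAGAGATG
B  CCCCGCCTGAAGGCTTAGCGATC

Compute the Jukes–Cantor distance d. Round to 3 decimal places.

0.650

The sequences differ at 10 of 23 sites (2, 4, 6, 8, 9, 10, 14, 16, 19, 23), so p = 10/23 ≈ 0.434783.
d = −(3/4) ln(1 − 4p/3) = −0.75 ln(1 − 0.579711) = −0.75 ln(0.420289)
  = −0.75 × (-0.866813) = 0.650110 substitutions/site.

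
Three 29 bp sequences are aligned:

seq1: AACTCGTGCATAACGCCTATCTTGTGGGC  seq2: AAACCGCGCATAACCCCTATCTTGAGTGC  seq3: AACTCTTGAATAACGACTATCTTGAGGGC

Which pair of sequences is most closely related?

seq1–seq2: 6/29 differ, p = 0.207, d = 0.242.
seq1–seq3: 4/29 differ, p = 0.138, d = 0.152.
seq2–seq3: 8/29 differ, p = 0.276, d = 0.344.
The smallest distance is between seq1 and seq3.

seq1 and seq3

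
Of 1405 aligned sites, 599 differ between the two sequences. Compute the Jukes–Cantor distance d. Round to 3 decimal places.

0.630

p = 599/1405 ≈ 0.426335.
d = −(3/4) ln(1 − 4p/3) = −0.75 ln(1 − 0.568447) = −0.75 ln(0.431553)
  = −0.75 × (-0.840365) = 0.630274 substitutions/site.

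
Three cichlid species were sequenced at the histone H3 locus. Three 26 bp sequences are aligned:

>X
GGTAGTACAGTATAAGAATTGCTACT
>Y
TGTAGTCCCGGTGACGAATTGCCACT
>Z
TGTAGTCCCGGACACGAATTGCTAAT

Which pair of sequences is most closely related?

X–Y: 8/26 differ, p = 0.308, d = 0.396.
X–Z: 7/26 differ, p = 0.269, d = 0.334.
Y–Z: 4/26 differ, p = 0.154, d = 0.172.
The smallest distance is between Y and Z.

Y and Z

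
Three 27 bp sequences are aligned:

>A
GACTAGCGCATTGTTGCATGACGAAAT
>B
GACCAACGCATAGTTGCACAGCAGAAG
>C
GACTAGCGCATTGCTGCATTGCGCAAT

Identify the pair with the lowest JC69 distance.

A and C

A–B: 9/27 differ, p = 0.333, d = 0.441.
A–C: 4/27 differ, p = 0.148, d = 0.165.
B–C: 9/27 differ, p = 0.333, d = 0.441.
The smallest distance is between A and C.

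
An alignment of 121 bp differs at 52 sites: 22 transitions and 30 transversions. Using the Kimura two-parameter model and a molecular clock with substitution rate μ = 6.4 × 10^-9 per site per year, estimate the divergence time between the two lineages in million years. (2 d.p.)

P = 22/121 ≈ 0.181818 and Q = 30/121 ≈ 0.247934.
Under the Kimura two-parameter model, d = −½ ln(1 − 2P − Q) − ¼ ln(1 − 2Q).
1 − 2P − Q = 0.38843, giving −½ ln(0.38843) = 0.472821.
1 − 2Q = 0.504132, giving −¼ ln(0.504132) = 0.171229.
d = 0.472821 + 0.171229 = 0.644050.
Under a molecular clock d = 2μt, so t = d/(2μ) = 0.644050 / (2 × 6.4 × 10^-9) = 50.32 million years.

50.32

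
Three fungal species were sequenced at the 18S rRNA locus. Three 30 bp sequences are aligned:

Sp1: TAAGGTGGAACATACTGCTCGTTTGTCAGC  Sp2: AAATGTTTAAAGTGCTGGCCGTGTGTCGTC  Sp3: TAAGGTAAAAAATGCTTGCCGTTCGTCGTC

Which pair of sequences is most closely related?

Sp2 and Sp3

Sp1–Sp2: 12/30 differ, p = 0.400, d = 0.572.
Sp1–Sp3: 10/30 differ, p = 0.333, d = 0.441.
Sp2–Sp3: 8/30 differ, p = 0.267, d = 0.330.
The smallest distance is between Sp2 and Sp3.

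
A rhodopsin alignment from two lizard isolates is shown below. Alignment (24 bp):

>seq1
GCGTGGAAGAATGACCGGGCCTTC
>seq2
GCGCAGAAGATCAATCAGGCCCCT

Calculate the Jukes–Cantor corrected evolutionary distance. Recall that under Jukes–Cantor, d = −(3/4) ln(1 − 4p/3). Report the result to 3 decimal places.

The sequences differ at 10 of 24 sites (4, 5, 11, 12, 13, 15, 17, 22, 23, 24), so p = 10/24 ≈ 0.416667.
d = −(3/4) ln(1 − 4p/3) = −0.75 ln(1 − 0.555556) = −0.75 ln(0.444444)
  = −0.75 × (-0.810931) = 0.608198 substitutions/site.

0.608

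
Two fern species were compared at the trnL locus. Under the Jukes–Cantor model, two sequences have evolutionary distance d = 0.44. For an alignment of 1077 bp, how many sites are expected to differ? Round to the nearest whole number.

Invert JC69: p = (3/4)(1 − e^(−4d/3)) = 0.75 × (1 − e^(-0.586667)) = 0.75 × (1 − 0.556178) = 0.332867.
Expected differing sites = pL ≈ 0.332867 × 1077 = 358.497759 ≈ 358.

358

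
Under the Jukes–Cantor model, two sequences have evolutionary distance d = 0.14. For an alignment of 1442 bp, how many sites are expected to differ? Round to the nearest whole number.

184

Invert JC69: p = (3/4)(1 − e^(−4d/3)) = 0.75 × (1 − e^(-0.186667)) = 0.75 × (1 − 0.829720) = 0.127710.
Expected differing sites = pL ≈ 0.127710 × 1442 = 184.15782 ≈ 184.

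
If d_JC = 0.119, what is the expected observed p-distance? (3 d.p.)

0.110

p = (3/4)(1 − e^(−4d/3)) = 0.75 × (1 − e^(-0.158667)) = 0.75 × (1 − 0.853280) = 0.110040.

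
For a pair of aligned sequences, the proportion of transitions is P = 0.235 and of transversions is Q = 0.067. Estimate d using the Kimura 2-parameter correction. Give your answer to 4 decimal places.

Under the Kimura two-parameter model, d = −½ ln(1 − 2P − Q) − ¼ ln(1 − 2Q).
1 − 2P − Q = 0.463, giving −½ ln(0.463) = 0.385014.
1 − 2Q = 0.866, giving −¼ ln(0.866) = 0.035968.
d = 0.385014 + 0.035968 = 0.420982.

0.4210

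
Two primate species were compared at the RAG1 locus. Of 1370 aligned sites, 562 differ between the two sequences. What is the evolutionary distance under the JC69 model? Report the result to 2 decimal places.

0.59

p = 562/1370 ≈ 0.410219.
d = −(3/4) ln(1 − 4p/3) = −0.75 ln(1 − 0.546959) = −0.75 ln(0.453041)
  = −0.75 × (-0.791773) = 0.593830 substitutions/site.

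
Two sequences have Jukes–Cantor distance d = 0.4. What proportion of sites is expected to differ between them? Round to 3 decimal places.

0.310

p = (3/4)(1 − e^(−4d/3)) = 0.75 × (1 − e^(-0.533333)) = 0.75 × (1 − 0.586646) = 0.310016.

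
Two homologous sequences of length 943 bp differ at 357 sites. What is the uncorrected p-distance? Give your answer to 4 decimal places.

p = 357/943 = 0.378579… ≈ 0.3786 (to 4 d.p.).

0.3786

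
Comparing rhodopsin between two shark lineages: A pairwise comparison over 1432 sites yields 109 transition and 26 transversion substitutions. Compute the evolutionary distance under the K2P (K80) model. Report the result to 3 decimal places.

P = 109/1432 ≈ 0.076117 and Q = 26/1432 ≈ 0.018156.
Under the Kimura two-parameter model, d = −½ ln(1 − 2P − Q) − ¼ ln(1 − 2Q).
1 − 2P − Q = 0.82961, giving −½ ln(0.82961) = 0.093400.
1 − 2Q = 0.963688, giving −¼ ln(0.963688) = 0.009247.
d = 0.093400 + 0.009247 = 0.102647.

0.103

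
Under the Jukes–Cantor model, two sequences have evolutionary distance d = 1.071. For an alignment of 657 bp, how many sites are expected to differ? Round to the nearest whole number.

375

Invert JC69: p = (3/4)(1 − e^(−4d/3)) = 0.75 × (1 − e^(-1.428)) = 0.75 × (1 − 0.239788) = 0.570159.
Expected differing sites = pL ≈ 0.570159 × 657 = 374.594463 ≈ 375.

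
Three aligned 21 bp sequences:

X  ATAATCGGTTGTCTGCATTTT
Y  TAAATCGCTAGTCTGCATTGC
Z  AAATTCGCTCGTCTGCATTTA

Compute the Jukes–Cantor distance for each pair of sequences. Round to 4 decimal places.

d(X,Y) = 0.3597, d(X,Z) = 0.2865, d(Y,Z) = 0.2865

X–Y: 6/21 sites differ → p ≈ 0.285714, d = −0.75 ln(1 − 0.380952) = 0.359679 ≈ 0.3597.
X–Z: 5/21 sites differ → p ≈ 0.238095, d = −0.75 ln(1 − 0.31746) = 0.286451 ≈ 0.2865.
Y–Z: 5/21 sites differ → p ≈ 0.238095, d = −0.75 ln(1 − 0.31746) = 0.286451 ≈ 0.2865.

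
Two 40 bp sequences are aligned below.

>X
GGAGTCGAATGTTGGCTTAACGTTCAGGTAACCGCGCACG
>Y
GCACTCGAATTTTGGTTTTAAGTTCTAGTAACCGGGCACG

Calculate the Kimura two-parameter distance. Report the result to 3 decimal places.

Of 40 sites, 2 differences are transitions and 7 are transversions, so P = 2/40 = 0.05 and Q = 7/40 = 0.175.
Under the Kimura two-parameter model, d = −½ ln(1 − 2P − Q) − ¼ ln(1 − 2Q).
1 − 2P − Q = 0.725, giving −½ ln(0.725) = 0.160792.
1 − 2Q = 0.65, giving −¼ ln(0.65) = 0.107696.
d = 0.160792 + 0.107696 = 0.268488.

0.268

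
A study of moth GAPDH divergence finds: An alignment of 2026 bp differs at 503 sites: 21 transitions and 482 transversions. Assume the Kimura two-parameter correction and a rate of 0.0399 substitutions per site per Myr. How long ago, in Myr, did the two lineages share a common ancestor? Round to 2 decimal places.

3.90

P = 21/2026 ≈ 0.010365 and Q = 482/2026 ≈ 0.237907.
Under the Kimura two-parameter model, d = −½ ln(1 − 2P − Q) − ¼ ln(1 − 2Q).
1 − 2P − Q = 0.741363, giving −½ ln(0.741363) = 0.149632.
1 − 2Q = 0.524186, giving −¼ ln(0.524186) = 0.161477.
d = 0.149632 + 0.161477 = 0.311109.
Under a molecular clock d = 2μt, so t = d/(2μ) = 0.311109 / (2 × 0.0399) = 3.90 Myr.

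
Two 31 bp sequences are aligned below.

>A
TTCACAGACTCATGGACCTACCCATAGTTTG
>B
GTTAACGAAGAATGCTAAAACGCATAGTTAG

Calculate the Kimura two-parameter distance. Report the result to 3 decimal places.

Of 31 sites, 1 differences are transitions and 13 are transversions, so P = 1/31 ≈ 0.032258 and Q = 13/31 ≈ 0.419355.
Under the Kimura two-parameter model, d = −½ ln(1 − 2P − Q) − ¼ ln(1 − 2Q).
1 − 2P − Q = 0.516129, giving −½ ln(0.516129) = 0.330699.
1 − 2Q = 0.16129, giving −¼ ln(0.16129) = 0.456138.
d = 0.330699 + 0.456138 = 0.786837.

0.787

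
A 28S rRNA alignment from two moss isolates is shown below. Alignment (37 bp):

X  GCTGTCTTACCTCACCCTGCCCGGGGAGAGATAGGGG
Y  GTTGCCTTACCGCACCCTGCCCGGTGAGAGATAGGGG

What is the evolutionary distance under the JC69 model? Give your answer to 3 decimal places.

The sequences differ at 4 of 37 sites (2, 5, 12, 25), so p = 4/37 ≈ 0.108108.
d = −(3/4) ln(1 − 4p/3) = −0.75 ln(1 − 0.144144) = −0.75 ln(0.855856)
  = −0.75 × (-0.155653) = 0.116740 substitutions/site.

0.117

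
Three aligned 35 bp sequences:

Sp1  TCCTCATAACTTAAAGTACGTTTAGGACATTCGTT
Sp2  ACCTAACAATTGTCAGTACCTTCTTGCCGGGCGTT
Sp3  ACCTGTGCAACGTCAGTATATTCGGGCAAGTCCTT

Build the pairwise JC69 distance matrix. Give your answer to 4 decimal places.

d(Sp1,Sp2) = 0.6355, d(Sp1,Sp3) = 0.8681, d(Sp2,Sp3) = 0.5716

Sp1–Sp2: 15/35 sites differ → p ≈ 0.428571, d = −0.75 ln(1 − 0.571428) = 0.635472 ≈ 0.6355.
Sp1–Sp3: 18/35 sites differ → p ≈ 0.514286, d = −0.75 ln(1 − 0.685715) = 0.868091 ≈ 0.8681.
Sp2–Sp3: 14/35 sites differ → p = 0.4, d = −0.75 ln(1 − 0.533333) = 0.571605 ≈ 0.5716.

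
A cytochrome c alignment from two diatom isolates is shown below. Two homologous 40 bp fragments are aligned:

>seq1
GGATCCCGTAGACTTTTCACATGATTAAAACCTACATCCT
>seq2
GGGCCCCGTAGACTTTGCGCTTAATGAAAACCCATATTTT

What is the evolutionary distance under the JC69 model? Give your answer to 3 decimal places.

The sequences differ at 11 of 40 sites, so p = 11/40 = 0.275.
d = −(3/4) ln(1 − 4p/3) = −0.75 ln(1 − 0.366667) = −0.75 ln(0.633333)
  = −0.75 × (-0.456759) = 0.342569 substitutions/site.

0.343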